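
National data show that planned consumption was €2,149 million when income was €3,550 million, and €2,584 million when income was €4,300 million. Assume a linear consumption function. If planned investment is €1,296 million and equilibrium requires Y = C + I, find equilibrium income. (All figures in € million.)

Y = 3300

MPC = (2584 − 2149)/(4300 − 3550) = 435/750 = 0.58
a = 2149 − 0.58(3550) = 90
Equilibrium: Y = 90 + 0.58Y + 1296
0.42Y = 1386, so Y = 1386/0.42 = 3300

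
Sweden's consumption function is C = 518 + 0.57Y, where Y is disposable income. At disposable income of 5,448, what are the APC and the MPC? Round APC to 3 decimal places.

MPC = 0.57 (the slope of the consumption function)
C = 518 + 0.57(5448) = 3623.36, so APC = 3623.36/5448 = 0.665

APC = 0.665; MPC = 0.57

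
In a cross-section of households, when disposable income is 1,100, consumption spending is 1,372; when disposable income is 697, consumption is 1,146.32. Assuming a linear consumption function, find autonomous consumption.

MPC = ΔC/ΔY = (1372 − 1146.32)/(1100 − 697) = 225.68/403 = 0.56
a = C − MPC·Y = 1146.32 − 0.56(697) = 1146.32 − 390.32 = 756

a = 756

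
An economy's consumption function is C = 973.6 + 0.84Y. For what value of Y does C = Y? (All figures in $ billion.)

At break-even, C = Y: 973.6 + 0.84Y = Y
0.16Y = 973.6, so Y = 973.6/0.16 = 6085

Y = 6085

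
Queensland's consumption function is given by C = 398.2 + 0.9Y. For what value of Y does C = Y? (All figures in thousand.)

Y = 3982

At break-even, C = Y: 398.2 + 0.9Y = Y
0.1Y = 398.2, so Y = 398.2/0.1 = 3982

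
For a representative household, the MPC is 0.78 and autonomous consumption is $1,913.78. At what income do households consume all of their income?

At break-even, C = Y: 1913.78 + 0.78Y = Y
0.22Y = 1913.78, so Y = 1913.78/0.22 = 8699

Y = 8699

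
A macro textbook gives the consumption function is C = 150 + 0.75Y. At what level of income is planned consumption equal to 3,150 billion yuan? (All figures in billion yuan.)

Y = 4000

150 + 0.75Y = 3150
0.75Y = 3000, so Y = 3000/0.75 = 4000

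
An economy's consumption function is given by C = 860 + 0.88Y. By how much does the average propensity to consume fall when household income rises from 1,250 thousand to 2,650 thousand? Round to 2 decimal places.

ΔAPC = 0.36

At Y = 1250: C = 860 + 0.88(1250) = 1960, APC = 1960/1250 = 1.568
At Y = 2650: C = 3192, APC = 3192/2650 = 1.205
Fall in APC = 1.568 − 1.205 = 0.363 ≈ 0.36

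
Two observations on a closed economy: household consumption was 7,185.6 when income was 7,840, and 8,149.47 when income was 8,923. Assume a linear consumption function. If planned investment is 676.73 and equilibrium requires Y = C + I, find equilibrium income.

Y = 8043

MPC = (8149.47 − 7185.6)/(8923 − 7840) = 963.87/1083 = 0.89
a = 7185.6 − 0.89(7840) = 208
Equilibrium: Y = 208 + 0.89Y + 676.73
0.11Y = 884.73, so Y = 884.73/0.11 = 8043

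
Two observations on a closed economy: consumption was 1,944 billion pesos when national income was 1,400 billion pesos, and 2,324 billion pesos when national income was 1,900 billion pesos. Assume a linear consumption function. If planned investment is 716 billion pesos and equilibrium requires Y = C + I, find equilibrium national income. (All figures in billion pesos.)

MPC = (2324 − 1944)/(1900 − 1400) = 380/500 = 0.76
a = 1944 − 0.76(1400) = 880
Equilibrium: Y = 880 + 0.76Y + 716
0.24Y = 1596, so Y = 1596/0.24 = 6650

Y = 6650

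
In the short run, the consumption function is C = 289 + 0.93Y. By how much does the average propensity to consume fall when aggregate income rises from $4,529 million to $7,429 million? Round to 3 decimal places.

At Y = 4529: C = 289 + 0.93(4529) = 4500.97, APC = 4500.97/4529 = 0.9938
At Y = 7429: C = 7197.97, APC = 7197.97/7429 = 0.9689
Fall in APC = 0.9938 − 0.9689 = 0.0249 ≈ 0.025

ΔAPC = 0.025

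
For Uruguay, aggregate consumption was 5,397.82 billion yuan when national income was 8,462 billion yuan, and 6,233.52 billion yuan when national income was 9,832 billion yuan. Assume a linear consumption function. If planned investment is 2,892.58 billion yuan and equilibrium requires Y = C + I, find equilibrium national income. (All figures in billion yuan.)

MPC = (6233.52 − 5397.82)/(9832 − 8462) = 835.7/1370 = 0.61
a = 5397.82 − 0.61(8462) = 236
Equilibrium: Y = 236 + 0.61Y + 2892.58
0.39Y = 3128.58, so Y = 3128.58/0.39 = 8022

Y = 8022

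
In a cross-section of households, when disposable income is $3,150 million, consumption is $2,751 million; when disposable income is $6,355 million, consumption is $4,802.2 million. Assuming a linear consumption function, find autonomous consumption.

a = 735

MPC = ΔC/ΔY = (4802.2 − 2751)/(6355 − 3150) = 2051.2/3205 = 0.64
a = C − MPC·Y = 2751 − 0.64(3150) = 2751 − 2016 = 735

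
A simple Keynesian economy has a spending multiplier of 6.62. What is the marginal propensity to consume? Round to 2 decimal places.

k = 1/(1 − MPC), so 1 − MPC = 1/k = 1/6.62 = 0.1511
MPC = 1 − 0.1511 = 0.85

MPC = 0.85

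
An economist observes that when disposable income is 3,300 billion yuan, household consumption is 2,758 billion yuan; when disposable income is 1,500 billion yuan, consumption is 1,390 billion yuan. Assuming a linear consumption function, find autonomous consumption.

MPC = ΔC/ΔY = (2758 − 1390)/(3300 − 1500) = 1368/1800 = 0.76
a = C − MPC·Y = 1390 − 0.76(1500) = 1390 − 1140 = 250

a = 250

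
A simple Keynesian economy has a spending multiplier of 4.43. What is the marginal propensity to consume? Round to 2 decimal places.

k = 1/(1 − MPC), so 1 − MPC = 1/k = 1/4.43 = 0.2257
MPC = 1 − 0.2257 = 0.77

MPC = 0.77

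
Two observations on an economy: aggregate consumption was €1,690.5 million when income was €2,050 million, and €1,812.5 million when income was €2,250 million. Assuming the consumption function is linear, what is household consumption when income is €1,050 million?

C = 1080.5

MPC = (1812.5 − 1690.5)/(2250 − 2050) = 122/200 = 0.61
a = 1690.5 − 0.61(2050) = 1690.5 − 1250.5 = 440
C = 440 + 0.61(1050) = 440 + 640.5 = 1080.5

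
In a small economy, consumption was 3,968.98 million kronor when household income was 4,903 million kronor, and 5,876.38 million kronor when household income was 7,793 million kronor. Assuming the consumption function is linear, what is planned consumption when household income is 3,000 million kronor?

C = 2713

MPC = (5876.38 − 3968.98)/(7793 − 4903) = 1907.4/2890 = 0.66
a = 3968.98 − 0.66(4903) = 3968.98 − 3235.98 = 733
C = 733 + 0.66(3000) = 733 + 1980 = 2713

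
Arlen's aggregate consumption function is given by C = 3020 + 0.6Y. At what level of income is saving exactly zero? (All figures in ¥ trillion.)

At break-even, C = Y: 3020 + 0.6Y = Y
0.4Y = 3020, so Y = 3020/0.4 = 7550

Y = 7550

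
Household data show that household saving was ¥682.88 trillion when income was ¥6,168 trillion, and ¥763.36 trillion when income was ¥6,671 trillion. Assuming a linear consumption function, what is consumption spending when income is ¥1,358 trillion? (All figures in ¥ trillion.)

C = 1444.72

MPS = ΔS/ΔY = (763.36 − 682.88)/(6671 − 6168) = 80.48/503 = 0.16
MPC = 1 − MPS = 0.84
Autonomous saving = 682.88 − 0.16(6168) = -304, so a = 304
C = 304 + 0.84(1358) = 304 + 1140.72 = 1444.72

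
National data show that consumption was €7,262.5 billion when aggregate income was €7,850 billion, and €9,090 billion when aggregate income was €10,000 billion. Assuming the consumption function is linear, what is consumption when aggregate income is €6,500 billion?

MPC = (9090 − 7262.5)/(10000 − 7850) = 1827.5/2150 = 0.85
a = 7262.5 − 0.85(7850) = 7262.5 − 6672.5 = 590
C = 590 + 0.85(6500) = 590 + 5525 = 6115

C = 6115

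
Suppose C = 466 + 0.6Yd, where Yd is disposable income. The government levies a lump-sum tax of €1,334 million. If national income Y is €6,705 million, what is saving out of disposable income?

Yd = Y − T = 6705 − 1334 = 5371
C = 466 + 0.6(5371) = 466 + 3222.6 = 3688.6
S = Yd − C = 5371 − 3688.6 = 1682.4

S = 1682.4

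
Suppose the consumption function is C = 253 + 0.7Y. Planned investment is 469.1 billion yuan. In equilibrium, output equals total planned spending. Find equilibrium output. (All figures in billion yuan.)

Y = 2407

Y = C + I = 253 + 0.7Y + 469.1
Y − 0.7Y = 722.1
0.3Y = 722.1, so Y = 722.1/0.3 = 2407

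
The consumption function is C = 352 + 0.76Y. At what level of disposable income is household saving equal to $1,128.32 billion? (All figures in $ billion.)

Y = 6168

S = Y − C = -352 + 0.24Y
-352 + 0.24Y = 1128.32, so 0.24Y = 1480.32 and Y = 6168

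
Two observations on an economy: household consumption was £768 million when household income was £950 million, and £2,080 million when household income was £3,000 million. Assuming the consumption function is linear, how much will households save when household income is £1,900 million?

S = 524

MPC = (2080 − 768)/(3000 − 950) = 1312/2050 = 0.64
a = 768 − 0.64(950) = 768 − 608 = 160
C = 160 + 0.64(1900) = 1376
S = 1900 − 1376 = 524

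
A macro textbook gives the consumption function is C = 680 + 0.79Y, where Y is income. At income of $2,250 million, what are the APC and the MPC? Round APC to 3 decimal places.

APC = 1.092; MPC = 0.79

MPC = 0.79 (the slope of the consumption function)
C = 680 + 0.79(2250) = 2457.5, so APC = 2457.5/2250 = 1.092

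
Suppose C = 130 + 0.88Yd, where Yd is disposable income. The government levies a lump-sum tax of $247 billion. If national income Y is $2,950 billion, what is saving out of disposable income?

S = 194.36

Yd = Y − T = 2950 − 247 = 2703
C = 130 + 0.88(2703) = 130 + 2378.64 = 2508.64
S = Yd − C = 2703 − 2508.64 = 194.36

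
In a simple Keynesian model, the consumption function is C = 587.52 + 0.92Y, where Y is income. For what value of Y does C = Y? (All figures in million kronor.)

Y = 7344

At break-even, C = Y: 587.52 + 0.92Y = Y
0.08Y = 587.52, so Y = 587.52/0.08 = 7344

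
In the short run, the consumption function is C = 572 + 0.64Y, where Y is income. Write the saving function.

S = Y − C = Y − (572 + 0.64Y) = -572 + (1 − 0.64)Y

S = -572 + 0.36Y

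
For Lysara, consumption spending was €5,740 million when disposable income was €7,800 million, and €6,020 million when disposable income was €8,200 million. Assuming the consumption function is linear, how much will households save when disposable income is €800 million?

S = -40

MPC = (6020 − 5740)/(8200 − 7800) = 280/400 = 0.7
a = 5740 − 0.7(7800) = 5740 − 5460 = 280
C = 280 + 0.7(800) = 840
S = 800 − 840 = -40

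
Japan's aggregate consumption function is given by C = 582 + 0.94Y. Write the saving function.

S = Y − C = Y − (582 + 0.94Y) = -582 + (1 − 0.94)Y

S = -582 + 0.06Y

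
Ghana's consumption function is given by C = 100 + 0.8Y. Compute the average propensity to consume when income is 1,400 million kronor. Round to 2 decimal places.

C = 100 + 0.8(1400) = 1220
APC = C/Y = 1220/1400 = 0.87

APC = 0.87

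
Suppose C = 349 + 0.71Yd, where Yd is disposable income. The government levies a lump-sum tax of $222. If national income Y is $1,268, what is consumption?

C = 1091.66

Yd = Y − T = 1268 − 222 = 1046
C = 349 + 0.71(1046) = 349 + 742.66 = 1091.66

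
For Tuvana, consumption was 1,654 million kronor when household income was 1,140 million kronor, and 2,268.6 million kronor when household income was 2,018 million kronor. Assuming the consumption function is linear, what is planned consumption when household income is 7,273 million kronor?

C = 5947.1

MPC = (2268.6 − 1654)/(2018 − 1140) = 614.6/878 = 0.7
a = 1654 − 0.7(1140) = 1654 − 798 = 856
C = 856 + 0.7(7273) = 856 + 5091.1 = 5947.1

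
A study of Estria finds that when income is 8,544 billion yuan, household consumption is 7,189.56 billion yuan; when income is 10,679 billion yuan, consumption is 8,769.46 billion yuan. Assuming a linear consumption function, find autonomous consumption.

MPC = ΔC/ΔY = (8769.46 − 7189.56)/(10679 − 8544) = 1579.9/2135 = 0.74
a = C − MPC·Y = 7189.56 − 0.74(8544) = 7189.56 − 6322.56 = 867

a = 867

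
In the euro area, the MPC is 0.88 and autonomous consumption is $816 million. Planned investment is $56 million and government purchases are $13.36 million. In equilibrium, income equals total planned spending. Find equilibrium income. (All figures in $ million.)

Y = 7378

Y = C + I + G = 816 + 0.88Y + 56 + 13.36
Y − 0.88Y = 885.36
0.12Y = 885.36, so Y = 885.36/0.12 = 7378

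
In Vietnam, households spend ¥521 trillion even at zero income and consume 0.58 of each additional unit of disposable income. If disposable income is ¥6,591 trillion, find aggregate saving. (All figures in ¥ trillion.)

S = 2247.22

C = 521 + 0.58(6591) = 521 + 3822.78 = 4343.78
S = Y − C = 6591 − 4343.78 = 2247.22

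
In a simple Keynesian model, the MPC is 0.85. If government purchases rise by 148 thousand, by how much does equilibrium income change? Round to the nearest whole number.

ΔY ≈ 987

The multiplier is 1/(1 − MPC) = 1/0.15.
ΔY = 148/0.15 = 986.67 ≈ 987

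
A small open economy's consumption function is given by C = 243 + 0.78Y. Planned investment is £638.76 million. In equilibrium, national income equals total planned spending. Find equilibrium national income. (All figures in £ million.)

Y = C + I = 243 + 0.78Y + 638.76
Y − 0.78Y = 881.76
0.22Y = 881.76, so Y = 881.76/0.22 = 4008

Y = 4008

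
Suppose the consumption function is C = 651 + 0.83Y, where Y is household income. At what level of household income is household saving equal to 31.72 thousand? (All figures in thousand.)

S = Y − C = -651 + 0.17Y
-651 + 0.17Y = 31.72, so 0.17Y = 682.72 and Y = 4016

Y = 4016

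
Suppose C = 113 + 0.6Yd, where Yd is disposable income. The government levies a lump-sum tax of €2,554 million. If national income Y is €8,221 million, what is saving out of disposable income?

S = 2153.8

Yd = Y − T = 8221 − 2554 = 5667
C = 113 + 0.6(5667) = 113 + 3400.2 = 3513.2
S = Yd − C = 5667 − 3513.2 = 2153.8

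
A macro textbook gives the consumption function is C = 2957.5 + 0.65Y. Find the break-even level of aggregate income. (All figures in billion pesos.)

Y = 8450

At break-even, C = Y: 2957.5 + 0.65Y = Y
0.35Y = 2957.5, so Y = 2957.5/0.35 = 8450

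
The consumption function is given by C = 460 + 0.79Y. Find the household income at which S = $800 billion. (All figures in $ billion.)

S = Y − C = -460 + 0.21Y
-460 + 0.21Y = 800, so 0.21Y = 1260 and Y = 6000

Y = 6000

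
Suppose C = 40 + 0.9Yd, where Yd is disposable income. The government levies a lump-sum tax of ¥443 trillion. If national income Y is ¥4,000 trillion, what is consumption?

Yd = Y − T = 4000 − 443 = 3557
C = 40 + 0.9(3557) = 40 + 3201.3 = 3241.3

C = 3241.3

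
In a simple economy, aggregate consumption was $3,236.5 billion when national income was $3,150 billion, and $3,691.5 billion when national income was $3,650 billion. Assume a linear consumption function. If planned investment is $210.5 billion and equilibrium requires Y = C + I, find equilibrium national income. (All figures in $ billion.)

MPC = (3691.5 − 3236.5)/(3650 − 3150) = 455/500 = 0.91
a = 3236.5 − 0.91(3150) = 370
Equilibrium: Y = 370 + 0.91Y + 210.5
0.09Y = 580.5, so Y = 580.5/0.09 = 6450

Y = 6450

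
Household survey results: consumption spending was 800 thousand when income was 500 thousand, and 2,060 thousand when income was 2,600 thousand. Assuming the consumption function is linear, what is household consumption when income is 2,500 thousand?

C = 2000

MPC = (2060 − 800)/(2600 − 500) = 1260/2100 = 0.6
a = 800 − 0.6(500) = 800 − 300 = 500
C = 500 + 0.6(2500) = 500 + 1500 = 2000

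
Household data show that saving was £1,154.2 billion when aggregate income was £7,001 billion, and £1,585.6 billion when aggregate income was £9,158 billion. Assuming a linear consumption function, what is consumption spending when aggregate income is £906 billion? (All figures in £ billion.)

C = 970.8

MPS = ΔS/ΔY = (1585.6 − 1154.2)/(9158 − 7001) = 431.4/2157 = 0.2
MPC = 1 − MPS = 0.8
Autonomous saving = 1154.2 − 0.2(7001) = -246, so a = 246
C = 246 + 0.8(906) = 246 + 724.8 = 970.8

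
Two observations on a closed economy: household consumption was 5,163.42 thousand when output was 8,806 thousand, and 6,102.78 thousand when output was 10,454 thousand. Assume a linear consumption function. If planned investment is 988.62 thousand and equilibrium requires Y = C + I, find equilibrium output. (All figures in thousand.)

Y = 2634

MPC = (6102.78 − 5163.42)/(10454 − 8806) = 939.36/1648 = 0.57
a = 5163.42 − 0.57(8806) = 144
Equilibrium: Y = 144 + 0.57Y + 988.62
0.43Y = 1132.62, so Y = 1132.62/0.43 = 2634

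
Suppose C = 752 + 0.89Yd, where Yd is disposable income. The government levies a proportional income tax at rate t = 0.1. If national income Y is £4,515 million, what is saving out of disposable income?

S = -305.015

Yd = (1 − 0.1)(4515) = 0.9(4515) = 4063.5
C = 752 + 0.89(4063.5) = 752 + 3616.515 = 4368.515
S = Yd − C = 4063.5 − 4368.515 = -305.015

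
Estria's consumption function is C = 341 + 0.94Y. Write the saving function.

S = Y − C = Y − (341 + 0.94Y) = -341 + (1 − 0.94)Y

S = -341 + 0.06Y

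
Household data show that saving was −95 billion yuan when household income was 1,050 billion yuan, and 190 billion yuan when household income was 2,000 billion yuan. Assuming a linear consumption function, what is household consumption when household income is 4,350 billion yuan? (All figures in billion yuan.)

C = 3455

MPS = ΔS/ΔY = (190 − (-95))/(2000 − 1050) = 285/950 = 0.3
MPC = 1 − MPS = 0.7
Autonomous saving = -95 − 0.3(1050) = -410, so a = 410
C = 410 + 0.7(4350) = 410 + 3045 = 3455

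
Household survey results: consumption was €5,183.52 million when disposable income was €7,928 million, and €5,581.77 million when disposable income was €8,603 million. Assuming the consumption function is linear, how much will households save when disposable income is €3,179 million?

S = 797.39

MPC = (5581.77 − 5183.52)/(8603 − 7928) = 398.25/675 = 0.59
a = 5183.52 − 0.59(7928) = 5183.52 − 4677.52 = 506
C = 506 + 0.59(3179) = 2381.61
S = 3179 − 2381.61 = 797.39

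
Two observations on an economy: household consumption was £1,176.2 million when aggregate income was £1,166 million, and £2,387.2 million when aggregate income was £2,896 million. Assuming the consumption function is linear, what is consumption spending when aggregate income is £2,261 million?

MPC = (2387.2 − 1176.2)/(2896 − 1166) = 1211/1730 = 0.7
a = 1176.2 − 0.7(1166) = 1176.2 − 816.2 = 360
C = 360 + 0.7(2261) = 360 + 1582.7 = 1942.7

C = 1942.7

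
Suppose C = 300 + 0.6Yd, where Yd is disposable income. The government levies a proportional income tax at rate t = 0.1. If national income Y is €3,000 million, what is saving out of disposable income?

Yd = (1 − 0.1)(3000) = 0.9(3000) = 2700
C = 300 + 0.6(2700) = 300 + 1620 = 1920
S = Yd − C = 2700 − 1920 = 780

S = 780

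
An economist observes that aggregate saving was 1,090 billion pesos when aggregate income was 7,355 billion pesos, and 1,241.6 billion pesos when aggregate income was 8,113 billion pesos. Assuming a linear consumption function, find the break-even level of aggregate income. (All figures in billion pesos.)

MPS = ΔS/ΔY = (1241.6 − 1090)/(8113 − 7355) = 151.6/758 = 0.2
MPC = 1 − MPS = 0.8
From S(7355) = 1090: −a + 0.2(7355) = 1090, so a = 1471 − 1090 = 381
Break-even (S = 0): Y = a/MPS = 381/0.2 = 1905

Y = 1905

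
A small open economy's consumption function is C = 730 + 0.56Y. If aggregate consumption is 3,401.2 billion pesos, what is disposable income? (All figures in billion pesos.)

730 + 0.56Y = 3401.2
0.56Y = 2671.2, so Y = 2671.2/0.56 = 4770

Y = 4770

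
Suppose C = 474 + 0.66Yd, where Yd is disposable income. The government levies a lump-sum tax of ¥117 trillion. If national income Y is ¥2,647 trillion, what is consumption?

C = 2143.8

Yd = Y − T = 2647 − 117 = 2530
C = 474 + 0.66(2530) = 474 + 1669.8 = 2143.8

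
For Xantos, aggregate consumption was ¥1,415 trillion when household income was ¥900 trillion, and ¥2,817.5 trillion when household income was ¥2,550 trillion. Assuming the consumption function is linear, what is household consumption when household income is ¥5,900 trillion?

MPC = (2817.5 − 1415)/(2550 − 900) = 1402.5/1650 = 0.85
a = 1415 − 0.85(900) = 1415 − 765 = 650
C = 650 + 0.85(5900) = 650 + 5015 = 5665

C = 5665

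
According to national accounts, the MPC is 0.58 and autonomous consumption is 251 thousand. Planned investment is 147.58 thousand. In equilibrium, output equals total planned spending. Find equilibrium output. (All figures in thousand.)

Y = C + I = 251 + 0.58Y + 147.58
Y − 0.58Y = 398.58
0.42Y = 398.58, so Y = 398.58/0.42 = 949

Y = 949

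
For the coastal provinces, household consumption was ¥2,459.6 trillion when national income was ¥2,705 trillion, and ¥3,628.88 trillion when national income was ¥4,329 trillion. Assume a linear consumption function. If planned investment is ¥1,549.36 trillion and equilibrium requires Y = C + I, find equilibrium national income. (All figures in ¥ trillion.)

MPC = (3628.88 − 2459.6)/(4329 − 2705) = 1169.28/1624 = 0.72
a = 2459.6 − 0.72(2705) = 512
Equilibrium: Y = 512 + 0.72Y + 1549.36
0.28Y = 2061.36, so Y = 2061.36/0.28 = 7362

Y = 7362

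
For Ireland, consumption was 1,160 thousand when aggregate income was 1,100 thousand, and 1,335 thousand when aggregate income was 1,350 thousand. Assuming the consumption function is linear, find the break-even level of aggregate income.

Y = 1300

MPC = (1335 − 1160)/(1350 − 1100) = 175/250 = 0.7
a = 1160 − 0.7(1100) = 1160 − 770 = 390
Break-even: Y = a/(1−MPC) = 390/0.3 = 1300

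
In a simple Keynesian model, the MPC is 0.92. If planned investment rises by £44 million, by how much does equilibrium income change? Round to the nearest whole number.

The multiplier is 1/(1 − MPC) = 1/0.08.
ΔY = 44/0.08 = 550.00 ≈ 550

ΔY ≈ 550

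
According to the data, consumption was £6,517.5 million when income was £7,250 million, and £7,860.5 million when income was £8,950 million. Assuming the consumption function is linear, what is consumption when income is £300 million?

MPC = (7860.5 − 6517.5)/(8950 − 7250) = 1343/1700 = 0.79
a = 6517.5 − 0.79(7250) = 6517.5 − 5727.5 = 790
C = 790 + 0.79(300) = 790 + 237 = 1027

C = 1027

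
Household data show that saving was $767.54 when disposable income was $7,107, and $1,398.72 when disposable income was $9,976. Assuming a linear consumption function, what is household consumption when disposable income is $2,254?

C = 2554.12

MPS = ΔS/ΔY = (1398.72 − 767.54)/(9976 − 7107) = 631.18/2869 = 0.22
MPC = 1 − MPS = 0.78
Autonomous saving = 767.54 − 0.22(7107) = -796, so a = 796
C = 796 + 0.78(2254) = 796 + 1758.12 = 2554.12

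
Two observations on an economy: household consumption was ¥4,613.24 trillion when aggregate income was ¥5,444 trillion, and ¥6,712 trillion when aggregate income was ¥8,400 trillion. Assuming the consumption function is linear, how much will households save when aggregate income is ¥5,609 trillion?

MPC = (6712 − 4613.24)/(8400 − 5444) = 2098.76/2956 = 0.71
a = 4613.24 − 0.71(5444) = 4613.24 − 3865.24 = 748
C = 748 + 0.71(5609) = 4730.39
S = 5609 − 4730.39 = 878.61

S = 878.61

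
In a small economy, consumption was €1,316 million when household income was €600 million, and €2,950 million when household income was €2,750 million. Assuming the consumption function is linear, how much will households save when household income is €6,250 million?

S = 640

MPC = (2950 − 1316)/(2750 − 600) = 1634/2150 = 0.76
a = 1316 − 0.76(600) = 1316 − 456 = 860
C = 860 + 0.76(6250) = 5610
S = 6250 − 5610 = 640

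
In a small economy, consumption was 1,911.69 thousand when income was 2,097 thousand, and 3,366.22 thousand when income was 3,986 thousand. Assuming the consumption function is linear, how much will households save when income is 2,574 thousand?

S = 295.02

MPC = (3366.22 − 1911.69)/(3986 − 2097) = 1454.53/1889 = 0.77
a = 1911.69 − 0.77(2097) = 1911.69 − 1614.69 = 297
C = 297 + 0.77(2574) = 2278.98
S = 2574 − 2278.98 = 295.02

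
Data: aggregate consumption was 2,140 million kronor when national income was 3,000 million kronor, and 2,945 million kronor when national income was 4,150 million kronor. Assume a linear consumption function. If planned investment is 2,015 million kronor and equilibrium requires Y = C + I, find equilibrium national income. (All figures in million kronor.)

Y = 6850

MPC = (2945 − 2140)/(4150 − 3000) = 805/1150 = 0.7
a = 2140 − 0.7(3000) = 40
Equilibrium: Y = 40 + 0.7Y + 2015
0.3Y = 2055, so Y = 2055/0.3 = 6850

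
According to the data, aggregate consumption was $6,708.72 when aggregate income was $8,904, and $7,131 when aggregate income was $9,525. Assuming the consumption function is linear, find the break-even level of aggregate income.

MPC = (7131 − 6708.72)/(9525 − 8904) = 422.28/621 = 0.68
a = 6708.72 − 0.68(8904) = 6708.72 − 6054.72 = 654
Break-even: Y = a/(1−MPC) = 654/0.32 = 2043.75

Y = 2043.75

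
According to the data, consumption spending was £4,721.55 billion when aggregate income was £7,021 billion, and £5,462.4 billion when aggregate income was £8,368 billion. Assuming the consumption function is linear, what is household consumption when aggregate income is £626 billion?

MPC = (5462.4 − 4721.55)/(8368 − 7021) = 740.85/1347 = 0.55
a = 4721.55 − 0.55(7021) = 4721.55 − 3861.55 = 860
C = 860 + 0.55(626) = 860 + 344.3 = 1204.3

C = 1204.3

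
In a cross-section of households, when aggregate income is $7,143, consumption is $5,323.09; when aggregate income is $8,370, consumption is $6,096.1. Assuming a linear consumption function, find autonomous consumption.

a = 823

MPC = ΔC/ΔY = (6096.1 − 5323.09)/(8370 − 7143) = 773.01/1227 = 0.63
a = C − MPC·Y = 5323.09 − 0.63(7143) = 5323.09 − 4500.09 = 823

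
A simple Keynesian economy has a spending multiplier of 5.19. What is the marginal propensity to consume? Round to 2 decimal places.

MPC = 0.81

k = 1/(1 − MPC), so 1 − MPC = 1/k = 1/5.19 = 0.1927
MPC = 1 − 0.1927 = 0.81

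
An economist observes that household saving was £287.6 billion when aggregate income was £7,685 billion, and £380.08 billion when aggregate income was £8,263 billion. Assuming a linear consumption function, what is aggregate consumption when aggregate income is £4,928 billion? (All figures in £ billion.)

C = 5081.52

MPS = ΔS/ΔY = (380.08 − 287.6)/(8263 − 7685) = 92.48/578 = 0.16
MPC = 1 − MPS = 0.84
Autonomous saving = 287.6 − 0.16(7685) = -942, so a = 942
C = 942 + 0.84(4928) = 942 + 4139.52 = 5081.52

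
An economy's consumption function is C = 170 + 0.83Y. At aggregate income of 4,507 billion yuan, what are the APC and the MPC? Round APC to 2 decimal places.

APC = 0.87; MPC = 0.83

MPC = 0.83 (the slope of the consumption function)
C = 170 + 0.83(4507) = 3910.81, so APC = 3910.81/4507 = 0.87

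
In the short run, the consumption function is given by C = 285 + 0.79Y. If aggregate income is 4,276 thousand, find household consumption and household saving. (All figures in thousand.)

C = 3663.04; S = 612.96

C = 285 + 0.79(4276) = 285 + 3378.04 = 3663.04
S = Y − C = 4276 − 3663.04 = 612.96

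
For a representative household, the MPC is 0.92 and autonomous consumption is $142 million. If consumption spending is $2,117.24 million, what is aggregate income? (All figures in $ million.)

Y = 2147

142 + 0.92Y = 2117.24
0.92Y = 1975.24, so Y = 1975.24/0.92 = 2147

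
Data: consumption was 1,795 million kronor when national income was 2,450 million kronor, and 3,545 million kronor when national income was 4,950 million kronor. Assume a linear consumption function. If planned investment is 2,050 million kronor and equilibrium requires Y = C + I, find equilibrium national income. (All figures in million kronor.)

Y = 7100

MPC = (3545 − 1795)/(4950 − 2450) = 1750/2500 = 0.7
a = 1795 − 0.7(2450) = 80
Equilibrium: Y = 80 + 0.7Y + 2050
0.3Y = 2130, so Y = 2130/0.3 = 7100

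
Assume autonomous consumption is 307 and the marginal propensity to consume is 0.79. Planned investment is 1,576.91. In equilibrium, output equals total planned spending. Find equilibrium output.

Y = C + I = 307 + 0.79Y + 1576.91
Y − 0.79Y = 1883.91
0.21Y = 1883.91, so Y = 1883.91/0.21 = 8971

Y = 8971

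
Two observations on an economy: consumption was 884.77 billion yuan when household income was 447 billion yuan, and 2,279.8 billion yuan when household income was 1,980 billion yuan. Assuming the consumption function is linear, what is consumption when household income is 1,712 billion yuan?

MPC = (2279.8 − 884.77)/(1980 − 447) = 1395.03/1533 = 0.91
a = 884.77 − 0.91(447) = 884.77 − 406.77 = 478
C = 478 + 0.91(1712) = 478 + 1557.92 = 2035.92

C = 2035.92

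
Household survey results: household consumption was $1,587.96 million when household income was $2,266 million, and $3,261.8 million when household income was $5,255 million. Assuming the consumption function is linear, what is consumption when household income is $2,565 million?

C = 1755.4

MPC = (3261.8 − 1587.96)/(5255 − 2266) = 1673.84/2989 = 0.56
a = 1587.96 − 0.56(2266) = 1587.96 − 1268.96 = 319
C = 319 + 0.56(2565) = 319 + 1436.4 = 1755.4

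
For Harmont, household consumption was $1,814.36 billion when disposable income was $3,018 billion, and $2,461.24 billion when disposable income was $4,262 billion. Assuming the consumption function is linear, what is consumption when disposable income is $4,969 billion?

MPC = (2461.24 − 1814.36)/(4262 − 3018) = 646.88/1244 = 0.52
a = 1814.36 − 0.52(3018) = 1814.36 − 1569.36 = 245
C = 245 + 0.52(4969) = 245 + 2583.88 = 2828.88

C = 2828.88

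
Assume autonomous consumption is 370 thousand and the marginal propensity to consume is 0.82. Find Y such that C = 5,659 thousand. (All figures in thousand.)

370 + 0.82Y = 5659
0.82Y = 5289, so Y = 5289/0.82 = 6450

Y = 6450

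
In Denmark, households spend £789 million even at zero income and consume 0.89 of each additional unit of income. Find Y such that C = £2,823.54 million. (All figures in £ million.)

Y = 2286

789 + 0.89Y = 2823.54
0.89Y = 2034.54, so Y = 2034.54/0.89 = 2286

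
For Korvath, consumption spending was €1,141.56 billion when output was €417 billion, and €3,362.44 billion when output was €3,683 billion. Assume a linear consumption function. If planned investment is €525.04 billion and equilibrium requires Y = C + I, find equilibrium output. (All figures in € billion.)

Y = 4322

MPC = (3362.44 − 1141.56)/(3683 − 417) = 2220.88/3266 = 0.68
a = 1141.56 − 0.68(417) = 858
Equilibrium: Y = 858 + 0.68Y + 525.04
0.32Y = 1383.04, so Y = 1383.04/0.32 = 4322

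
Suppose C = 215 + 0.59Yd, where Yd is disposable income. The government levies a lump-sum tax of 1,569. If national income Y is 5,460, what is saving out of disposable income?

S = 1380.31

Yd = Y − T = 5460 − 1569 = 3891
C = 215 + 0.59(3891) = 215 + 2295.69 = 2510.69
S = Yd − C = 3891 − 2510.69 = 1380.31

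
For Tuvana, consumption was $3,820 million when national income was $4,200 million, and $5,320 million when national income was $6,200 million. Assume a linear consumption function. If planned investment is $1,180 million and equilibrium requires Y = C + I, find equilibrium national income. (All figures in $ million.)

MPC = (5320 − 3820)/(6200 − 4200) = 1500/2000 = 0.75
a = 3820 − 0.75(4200) = 670
Equilibrium: Y = 670 + 0.75Y + 1180
0.25Y = 1850, so Y = 1850/0.25 = 7400

Y = 7400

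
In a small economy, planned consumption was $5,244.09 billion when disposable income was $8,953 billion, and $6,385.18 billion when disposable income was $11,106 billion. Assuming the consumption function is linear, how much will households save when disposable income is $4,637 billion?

S = 1680.39

MPC = (6385.18 − 5244.09)/(11106 − 8953) = 1141.09/2153 = 0.53
a = 5244.09 − 0.53(8953) = 5244.09 − 4745.09 = 499
C = 499 + 0.53(4637) = 2956.61
S = 4637 − 2956.61 = 1680.39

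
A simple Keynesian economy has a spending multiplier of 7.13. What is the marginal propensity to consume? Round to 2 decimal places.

k = 1/(1 − MPC), so 1 − MPC = 1/k = 1/7.13 = 0.1403
MPC = 1 − 0.1403 = 0.86

MPC = 0.86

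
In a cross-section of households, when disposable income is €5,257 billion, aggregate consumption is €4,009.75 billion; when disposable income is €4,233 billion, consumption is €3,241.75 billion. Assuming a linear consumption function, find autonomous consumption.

MPC = ΔC/ΔY = (4009.75 − 3241.75)/(5257 − 4233) = 768/1024 = 0.75
a = C − MPC·Y = 3241.75 − 0.75(4233) = 3241.75 − 3174.75 = 67

a = 67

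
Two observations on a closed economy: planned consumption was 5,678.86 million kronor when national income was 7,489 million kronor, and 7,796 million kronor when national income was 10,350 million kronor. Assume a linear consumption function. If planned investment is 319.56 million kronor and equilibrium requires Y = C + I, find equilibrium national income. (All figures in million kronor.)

Y = 1756

MPC = (7796 − 5678.86)/(10350 − 7489) = 2117.14/2861 = 0.74
a = 5678.86 − 0.74(7489) = 137
Equilibrium: Y = 137 + 0.74Y + 319.56
0.26Y = 456.56, so Y = 456.56/0.26 = 1756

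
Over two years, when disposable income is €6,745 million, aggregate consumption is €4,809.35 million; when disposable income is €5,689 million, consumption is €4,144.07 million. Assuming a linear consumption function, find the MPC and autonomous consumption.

MPC = 0.63; a = 560

MPC = ΔC/ΔY = (4809.35 − 4144.07)/(6745 − 5689) = 665.28/1056 = 0.63
a = C − MPC·Y = 4144.07 − 0.63(5689) = 4144.07 − 3584.07 = 560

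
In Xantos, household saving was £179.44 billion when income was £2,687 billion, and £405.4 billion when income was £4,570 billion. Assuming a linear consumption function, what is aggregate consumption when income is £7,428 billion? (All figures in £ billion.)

MPS = ΔS/ΔY = (405.4 − 179.44)/(4570 − 2687) = 225.96/1883 = 0.12
MPC = 1 − MPS = 0.88
Autonomous saving = 179.44 − 0.12(2687) = -143, so a = 143
C = 143 + 0.88(7428) = 143 + 6536.64 = 6679.64

C = 6679.64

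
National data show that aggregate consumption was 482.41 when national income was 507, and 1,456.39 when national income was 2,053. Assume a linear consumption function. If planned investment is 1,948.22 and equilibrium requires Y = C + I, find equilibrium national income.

Y = 5706

MPC = (1456.39 − 482.41)/(2053 − 507) = 973.98/1546 = 0.63
a = 482.41 − 0.63(507) = 163
Equilibrium: Y = 163 + 0.63Y + 1948.22
0.37Y = 2111.22, so Y = 2111.22/0.37 = 5706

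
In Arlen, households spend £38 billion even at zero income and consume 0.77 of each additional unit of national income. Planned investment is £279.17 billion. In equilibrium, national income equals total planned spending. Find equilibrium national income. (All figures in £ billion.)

Y = C + I = 38 + 0.77Y + 279.17
Y − 0.77Y = 317.17
0.23Y = 317.17, so Y = 317.17/0.23 = 1379

Y = 1379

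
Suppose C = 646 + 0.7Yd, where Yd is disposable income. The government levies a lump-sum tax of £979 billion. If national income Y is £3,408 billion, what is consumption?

Yd = Y − T = 3408 − 979 = 2429
C = 646 + 0.7(2429) = 646 + 1700.3 = 2346.3

C = 2346.3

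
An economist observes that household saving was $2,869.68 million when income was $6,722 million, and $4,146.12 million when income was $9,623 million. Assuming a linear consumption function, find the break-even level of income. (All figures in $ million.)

Y = 200

MPS = ΔS/ΔY = (4146.12 − 2869.68)/(9623 − 6722) = 1276.44/2901 = 0.44
MPC = 1 − MPS = 0.56
From S(6722) = 2869.68: −a + 0.44(6722) = 2869.68, so a = 2957.68 − 2869.68 = 88
Break-even (S = 0): Y = a/MPS = 88/0.44 = 200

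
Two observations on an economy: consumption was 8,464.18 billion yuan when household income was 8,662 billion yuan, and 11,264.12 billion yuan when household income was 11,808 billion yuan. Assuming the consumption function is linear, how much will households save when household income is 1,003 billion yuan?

MPC = (11264.12 − 8464.18)/(11808 − 8662) = 2799.94/3146 = 0.89
a = 8464.18 − 0.89(8662) = 8464.18 − 7709.18 = 755
C = 755 + 0.89(1003) = 1647.67
S = 1003 − 1647.67 = -644.67

S = -644.67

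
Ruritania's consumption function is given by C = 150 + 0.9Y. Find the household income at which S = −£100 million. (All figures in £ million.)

Y = 500

S = Y − C = -150 + 0.1Y
-150 + 0.1Y = -100, so 0.1Y = 50 and Y = 500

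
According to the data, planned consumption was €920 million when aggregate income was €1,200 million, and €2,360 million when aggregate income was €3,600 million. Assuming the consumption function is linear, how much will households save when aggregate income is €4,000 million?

MPC = (2360 − 920)/(3600 − 1200) = 1440/2400 = 0.6
a = 920 − 0.6(1200) = 920 − 720 = 200
C = 200 + 0.6(4000) = 2600
S = 4000 − 2600 = 1400

S = 1400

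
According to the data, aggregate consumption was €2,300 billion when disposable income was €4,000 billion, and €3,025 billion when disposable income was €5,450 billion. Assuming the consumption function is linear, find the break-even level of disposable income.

MPC = (3025 − 2300)/(5450 − 4000) = 725/1450 = 0.5
a = 2300 − 0.5(4000) = 2300 − 2000 = 300
Break-even: Y = a/(1−MPC) = 300/0.5 = 600

Y = 600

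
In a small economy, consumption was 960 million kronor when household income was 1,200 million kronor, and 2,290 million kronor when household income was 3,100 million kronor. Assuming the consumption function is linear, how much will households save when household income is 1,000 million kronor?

S = 180

MPC = (2290 − 960)/(3100 − 1200) = 1330/1900 = 0.7
a = 960 − 0.7(1200) = 960 − 840 = 120
C = 120 + 0.7(1000) = 820
S = 1000 − 820 = 180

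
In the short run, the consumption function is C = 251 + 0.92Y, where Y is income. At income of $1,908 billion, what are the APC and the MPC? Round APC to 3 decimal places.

MPC = 0.92 (the slope of the consumption function)
C = 251 + 0.92(1908) = 2006.36, so APC = 2006.36/1908 = 1.052

APC = 1.052; MPC = 0.92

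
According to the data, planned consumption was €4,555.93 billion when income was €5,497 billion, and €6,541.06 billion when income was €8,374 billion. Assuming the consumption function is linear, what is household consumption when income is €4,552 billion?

C = 3903.88

MPC = (6541.06 − 4555.93)/(8374 − 5497) = 1985.13/2877 = 0.69
a = 4555.93 − 0.69(5497) = 4555.93 − 3792.93 = 763
C = 763 + 0.69(4552) = 763 + 3140.88 = 3903.88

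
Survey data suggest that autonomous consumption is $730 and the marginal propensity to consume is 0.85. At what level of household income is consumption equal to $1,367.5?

Y = 750

730 + 0.85Y = 1367.5
0.85Y = 637.5, so Y = 637.5/0.85 = 750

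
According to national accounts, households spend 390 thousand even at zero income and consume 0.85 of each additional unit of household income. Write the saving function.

S = Y − C = Y − (390 + 0.85Y) = -390 + (1 − 0.85)Y

S = -390 + 0.15Y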